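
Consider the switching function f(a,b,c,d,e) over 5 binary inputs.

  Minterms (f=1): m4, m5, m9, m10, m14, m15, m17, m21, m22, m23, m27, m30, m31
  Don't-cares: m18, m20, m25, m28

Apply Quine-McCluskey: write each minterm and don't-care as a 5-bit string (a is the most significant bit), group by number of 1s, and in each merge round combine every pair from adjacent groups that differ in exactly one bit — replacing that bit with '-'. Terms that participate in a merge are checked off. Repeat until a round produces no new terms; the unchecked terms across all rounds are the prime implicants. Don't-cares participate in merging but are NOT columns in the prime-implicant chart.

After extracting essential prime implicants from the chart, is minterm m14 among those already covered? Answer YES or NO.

YES

size-2^0 implicants → 00100(✓)  00101(✓)  01001(✓)  01010(✓)  01110(✓)  01111(✓)  10001(✓)  10010(✓)  10100(✓)  10101(✓)  10110(✓)  10111(✓)  11001(✓)  11011(✓)  11100(✓)  11110(✓)  11111(✓)
size-2^1 implicants → -0100(✓)  -0101(✓)  -1001  -1110(✓)  -1111(✓)  0010-(✓)  01-10  0111-(✓)  1-001  1-100(✓)  1-110(✓)  1-111(✓)  10-01  10-10  101-0(✓)  101-1(✓)  1010-(✓)  1011-(✓)  11-11  110-1  111-0(✓)  1111-(✓)
size-2^2 implicants → -010-  -111-  1-1-0  1-11-  101--
Unchecked terms (primes): -010-, -1001, -111-, 01-10, 1-001, 1-1-0, 1-11-, 10-01, 10-10, 101--, 11-11, 110-1
Minterm coverage:
  m4 ⊆ -010- [E]
  m5 ⊆ -010- [E]
  m9 ⊆ -1001 [E]
  m10 ⊆ 01-10 [E]
  m14 ⊆ -111-,01-10
  m15 ⊆ -111- [E]
  m17 ⊆ 1-001,10-01
  m21 ⊆ -010-,10-01,101--
  m22 ⊆ 1-1-0,1-11-,10-10,101--
  m23 ⊆ 1-11-,101--
  m27 ⊆ 11-11,110-1
  m30 ⊆ -111-,1-1-0,1-11-
  m31 ⊆ -111-,1-11-,11-11
E = {-010-, -1001, -111-, 01-10}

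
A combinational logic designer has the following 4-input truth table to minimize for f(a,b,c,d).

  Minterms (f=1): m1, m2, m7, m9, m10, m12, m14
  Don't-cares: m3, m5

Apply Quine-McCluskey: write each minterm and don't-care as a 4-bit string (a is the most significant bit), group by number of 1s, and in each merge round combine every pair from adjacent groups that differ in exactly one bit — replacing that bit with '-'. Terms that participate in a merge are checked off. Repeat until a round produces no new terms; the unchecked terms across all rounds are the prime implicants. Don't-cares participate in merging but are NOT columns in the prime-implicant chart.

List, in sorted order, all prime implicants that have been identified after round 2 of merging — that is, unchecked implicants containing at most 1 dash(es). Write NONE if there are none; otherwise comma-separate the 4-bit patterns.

-001, -010, 001-, 1-10, 11-0

size-2^0 implicants → 0001(✓)  0010(✓)  0011(✓)  0101(✓)  0111(✓)  1001(✓)  1010(✓)  1100(✓)  1110(✓)
size-2^1 implicants → -001  -010  0-01(✓)  0-11(✓)  00-1(✓)  001-  01-1(✓)  1-10  11-0
size-2^2 implicants → 0--1
Unchecked terms (primes): -001, -010, 0--1, 001-, 1-10, 11-0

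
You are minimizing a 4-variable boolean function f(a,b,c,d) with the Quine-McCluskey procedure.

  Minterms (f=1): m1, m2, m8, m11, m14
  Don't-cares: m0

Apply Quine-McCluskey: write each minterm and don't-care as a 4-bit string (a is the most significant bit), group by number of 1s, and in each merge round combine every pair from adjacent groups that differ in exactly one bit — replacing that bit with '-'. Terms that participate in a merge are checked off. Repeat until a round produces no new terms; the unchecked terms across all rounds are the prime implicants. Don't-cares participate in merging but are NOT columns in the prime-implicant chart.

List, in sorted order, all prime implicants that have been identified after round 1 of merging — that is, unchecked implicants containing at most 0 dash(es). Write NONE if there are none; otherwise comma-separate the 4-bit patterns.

1011, 1110

[col 0] 0000*, 0001*, 0010*, 1000*, 1011, 1110
[col 1] -000, 00-0, 000-
Prime implicants: -000, 00-0, 000-, 1011, 1110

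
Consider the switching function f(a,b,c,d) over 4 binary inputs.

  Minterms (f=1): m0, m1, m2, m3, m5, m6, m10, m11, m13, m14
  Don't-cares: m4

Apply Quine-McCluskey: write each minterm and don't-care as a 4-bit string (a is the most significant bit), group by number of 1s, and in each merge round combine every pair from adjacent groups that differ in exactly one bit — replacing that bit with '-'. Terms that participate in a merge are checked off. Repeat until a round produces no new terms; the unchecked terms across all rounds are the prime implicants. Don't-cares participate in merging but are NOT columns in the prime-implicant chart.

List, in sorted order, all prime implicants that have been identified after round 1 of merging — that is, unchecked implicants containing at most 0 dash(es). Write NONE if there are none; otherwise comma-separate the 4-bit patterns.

size-2^0 implicants → 0000(✓)  0001(✓)  0010(✓)  0011(✓)  0100(✓)  0101(✓)  0110(✓)  1010(✓)  1011(✓)  1101(✓)  1110(✓)
size-2^1 implicants → -010(✓)  -011(✓)  -101  -110(✓)  0-00(✓)  0-01(✓)  0-10(✓)  00-0(✓)  00-1(✓)  000-(✓)  001-(✓)  01-0(✓)  010-(✓)  1-10(✓)  101-(✓)
size-2^2 implicants → --10  -01-  0--0  0-0-  00--
Unchecked terms (primes): --10, -01-, -101, 0--0, 0-0-, 00--

NONE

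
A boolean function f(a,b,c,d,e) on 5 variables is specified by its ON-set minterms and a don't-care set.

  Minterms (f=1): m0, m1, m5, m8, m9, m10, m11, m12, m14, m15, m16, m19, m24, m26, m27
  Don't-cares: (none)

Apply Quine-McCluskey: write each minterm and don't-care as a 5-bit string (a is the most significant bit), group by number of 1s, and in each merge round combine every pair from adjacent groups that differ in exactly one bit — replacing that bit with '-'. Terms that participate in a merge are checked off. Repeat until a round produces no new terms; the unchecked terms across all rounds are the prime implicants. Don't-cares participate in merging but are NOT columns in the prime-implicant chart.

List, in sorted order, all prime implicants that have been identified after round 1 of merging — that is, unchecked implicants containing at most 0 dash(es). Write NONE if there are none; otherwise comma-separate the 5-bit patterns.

NONE

size-2^0 implicants → 00000(✓)  00001(✓)  00101(✓)  01000(✓)  01001(✓)  01010(✓)  01011(✓)  01100(✓)  01110(✓)  01111(✓)  10000(✓)  10011(✓)  11000(✓)  11010(✓)  11011(✓)
size-2^1 implicants → -0000(✓)  -1000(✓)  -1010(✓)  -1011(✓)  0-000(✓)  0-001(✓)  00-01  0000-(✓)  01-00(✓)  01-10(✓)  01-11(✓)  010-0(✓)  010-1(✓)  0100-(✓)  0101-(✓)  011-0(✓)  0111-(✓)  1-000(✓)  1-011  110-0(✓)  1101-(✓)
size-2^2 implicants → --000  -10-0  -101-  0-00-  01--0  01-1-  010--
Unchecked terms (primes): --000, -10-0, -101-, 0-00-, 00-01, 01--0, 01-1-, 010--, 1-011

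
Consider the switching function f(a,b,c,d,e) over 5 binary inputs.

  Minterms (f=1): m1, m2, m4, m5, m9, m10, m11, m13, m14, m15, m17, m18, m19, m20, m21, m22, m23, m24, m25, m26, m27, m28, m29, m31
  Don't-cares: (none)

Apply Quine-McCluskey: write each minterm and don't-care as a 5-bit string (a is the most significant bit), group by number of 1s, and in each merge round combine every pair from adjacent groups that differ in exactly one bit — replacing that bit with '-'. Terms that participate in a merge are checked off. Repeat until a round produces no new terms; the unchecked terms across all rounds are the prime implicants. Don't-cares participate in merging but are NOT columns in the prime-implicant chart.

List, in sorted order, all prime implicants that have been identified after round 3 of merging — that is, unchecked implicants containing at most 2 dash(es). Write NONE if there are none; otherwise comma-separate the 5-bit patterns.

--010, -010-, -101-, 01-1-, 1-01-, 1-10-, 10-1-, 101--, 11-0-, 110--

[col 0] 00001*, 00010*, 00100*, 00101*, 01001*, 01010*, 01011*, 01101*, 01110*, 01111*, 10001*, 10010*, 10011*, 10100*, 10101*, 10110*, 10111*, 11000*, 11001*, 11010*, 11011*, 11100*, 11101*, 11111*
[col 1] -0001*, -0010*, -0100*, -0101*, -1001*, -1010*, -1011*, -1101*, -1111*, 0-001*, 0-010*, 0-101*, 00-01*, 0010-*, 01-01*, 01-10*, 01-11*, 010-1*, 0101-*, 011-1*, 0111-*, 1-001*, 1-010*, 1-011*, 1-100*, 1-101*, 1-111*, 10-01*, 10-10*, 10-11*, 100-1*, 1001-*, 101-0*, 101-1*, 1010-*, 1011-*, 11-00*, 11-01*, 11-11*, 110-0*, 110-1*, 1100-*, 1101-*, 111-1*, 1110-*
[col 2] --001*, --010, --101*, -0-01*, -010-, -1-01*, -1-11*, -10-1*, -101-, -11-1*, 0--01*, 01--1*, 01-1-, 1--01*, 1--11*, 1-0-1*, 1-01-, 1-1-1*, 1-10-, 10--1*, 10-1-, 101--, 11--1*, 11-0-, 110--
[col 3] ---01, -1--1, 1---1
Prime implicants: ---01, --010, -010-, -1--1, -101-, 01-1-, 1---1, 1-01-, 1-10-, 10-1-, 101--, 11-0-, 110--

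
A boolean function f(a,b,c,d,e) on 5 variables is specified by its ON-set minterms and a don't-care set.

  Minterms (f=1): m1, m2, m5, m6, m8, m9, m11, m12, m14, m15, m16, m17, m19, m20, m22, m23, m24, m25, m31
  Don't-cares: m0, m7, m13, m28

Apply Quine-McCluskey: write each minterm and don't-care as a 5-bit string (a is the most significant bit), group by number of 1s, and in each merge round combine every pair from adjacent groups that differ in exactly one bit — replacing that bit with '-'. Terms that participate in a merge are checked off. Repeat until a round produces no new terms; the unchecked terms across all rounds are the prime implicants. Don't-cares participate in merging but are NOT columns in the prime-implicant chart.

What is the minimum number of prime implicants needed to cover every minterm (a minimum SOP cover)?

8

[col 0] 00000*, 00001*, 00010*, 00101*, 00110*, 00111*, 01000*, 01001*, 01011*, 01100*, 01101*, 01110*, 01111*, 10000*, 10001*, 10011*, 10100*, 10110*, 10111*, 11000*, 11001*, 11100*, 11111*
[col 1] -0000*, -0001*, -0110*, -0111*, -1000*, -1001*, -1100*, -1111*, 0-000*, 0-001*, 0-101*, 0-110*, 0-111*, 00-01*, 00-10, 000-0, 0000-*, 001-1*, 0011-*, 01-00*, 01-01*, 01-11*, 010-1*, 0100-*, 011-0*, 011-1*, 0110-*, 0111-*, 1-000*, 1-001*, 1-100*, 1-111*, 10-00*, 10-11, 100-1, 1000-*, 101-0, 1011-*, 11-00*, 1100-*
[col 2] --000*, --001*, --111, -000-*, -011-, -1-00, -100-*, 0--01, 0-00-*, 0-1-1, 0-11-, 01--1, 01-0-, 011--, 1--00, 1-00-*
[col 3] --00-
Prime implicants: --00-, --111, -011-, -1-00, 0--01, 0-1-1, 0-11-, 00-10, 000-0, 01--1, 01-0-, 011--, 1--00, 10-11, 100-1, 101-0
PI chart (minterm → PIs covering it):
  1 | --00-,0--01
  2 | 00-10,000-0
  5 | 0--01,0-1-1
  6 | -011-,0-11-,00-10
  8 | --00-,-1-00,01-0-
  9 | --00-,0--01,01--1,01-0-
  11 | 01--1  (sole → essential)
  12 | -1-00,01-0-,011--
  14 | 0-11-,011--
  15 | --111,0-1-1,0-11-,01--1,011--
  16 | --00-,1--00
  17 | --00-,100-1
  19 | 10-11,100-1
  20 | 1--00,101-0
  22 | -011-,101-0
  23 | --111,-011-,10-11
  24 | --00-,-1-00,1--00
  25 | --00-  (sole → essential)
  31 | --111  (sole → essential)
Essential prime implicants: --00-, --111, 01--1
Petrick residual → 0--01, 00-10, 011--, 10-11, 101-0
Minimum SOP uses 8 PIs: c'd' + cde + a'd'e + a'b'de' + a'be + a'bc + ab'de + ab'ce'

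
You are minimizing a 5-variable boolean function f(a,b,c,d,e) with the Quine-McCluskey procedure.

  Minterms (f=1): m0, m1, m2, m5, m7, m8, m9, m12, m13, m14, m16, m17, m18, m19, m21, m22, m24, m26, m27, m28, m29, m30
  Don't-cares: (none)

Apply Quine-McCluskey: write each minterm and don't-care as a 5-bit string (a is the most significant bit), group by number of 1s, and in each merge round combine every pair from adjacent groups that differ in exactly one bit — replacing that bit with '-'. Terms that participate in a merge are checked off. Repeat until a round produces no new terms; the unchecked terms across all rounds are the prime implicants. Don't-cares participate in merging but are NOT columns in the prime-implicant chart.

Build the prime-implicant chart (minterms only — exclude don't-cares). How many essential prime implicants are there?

[col 0] 00000*, 00001*, 00010*, 00101*, 00111*, 01000*, 01001*, 01100*, 01101*, 01110*, 10000*, 10001*, 10010*, 10011*, 10101*, 10110*, 11000*, 11010*, 11011*, 11100*, 11101*, 11110*
[col 1] -0000*, -0001*, -0010*, -0101*, -1000*, -1100*, -1101*, -1110*, 0-000*, 0-001*, 0-101*, 00-01*, 000-0*, 0000-*, 001-1, 01-00*, 01-01*, 0100-*, 011-0*, 0110-*, 1-000*, 1-010*, 1-011*, 1-101*, 1-110*, 10-01*, 10-10*, 100-0*, 100-1*, 1000-*, 1001-*, 11-00*, 11-10*, 110-0*, 1101-*, 111-0*, 1110-*
[col 2] --000, --101, -0-01, -00-0, -000-, -1-00, -11-0, -110-, 0--01, 0-00-, 01-0-, 1--10, 1-0-0, 1-01-, 100--, 11--0
Prime implicants: --000, --101, -0-01, -00-0, -000-, -1-00, -11-0, -110-, 0--01, 0-00-, 001-1, 01-0-, 1--10, 1-0-0, 1-01-, 100--, 11--0
PI chart (minterm → PIs covering it):
  0 | --000,-00-0,-000-,0-00-
  1 | -0-01,-000-,0--01,0-00-
  2 | -00-0  (sole → essential)
  5 | --101,-0-01,0--01,001-1
  7 | 001-1  (sole → essential)
  8 | --000,-1-00,0-00-,01-0-
  9 | 0--01,0-00-,01-0-
  12 | -1-00,-11-0,-110-,01-0-
  13 | --101,-110-,0--01,01-0-
  14 | -11-0  (sole → essential)
  16 | --000,-00-0,-000-,1-0-0,100--
  17 | -0-01,-000-,100--
  18 | -00-0,1--10,1-0-0,1-01-,100--
  19 | 1-01-,100--
  21 | --101,-0-01
  22 | 1--10  (sole → essential)
  24 | --000,-1-00,1-0-0,11--0
  26 | 1--10,1-0-0,1-01-,11--0
  27 | 1-01-  (sole → essential)
  28 | -1-00,-11-0,-110-,11--0
  29 | --101,-110-
  30 | -11-0,1--10,11--0
Essential prime implicants: -00-0, -11-0, 001-1, 1--10, 1-01-

5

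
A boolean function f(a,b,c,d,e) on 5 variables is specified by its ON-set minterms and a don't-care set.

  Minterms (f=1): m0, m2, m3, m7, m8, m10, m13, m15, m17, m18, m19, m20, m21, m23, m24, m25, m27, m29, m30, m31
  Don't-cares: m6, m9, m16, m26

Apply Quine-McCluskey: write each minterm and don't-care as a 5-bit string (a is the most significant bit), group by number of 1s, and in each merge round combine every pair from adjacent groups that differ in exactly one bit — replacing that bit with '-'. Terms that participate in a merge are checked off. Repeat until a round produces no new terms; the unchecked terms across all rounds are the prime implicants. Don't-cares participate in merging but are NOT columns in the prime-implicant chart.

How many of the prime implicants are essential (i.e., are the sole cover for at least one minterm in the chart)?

[col 0] 00000*, 00010*, 00011*, 00110*, 00111*, 01000*, 01001*, 01010*, 01101*, 01111*, 10000*, 10001*, 10010*, 10011*, 10100*, 10101*, 10111*, 11000*, 11001*, 11010*, 11011*, 11101*, 11110*, 11111*
[col 1] -0000*, -0010*, -0011*, -0111*, -1000*, -1001*, -1010*, -1101*, -1111*, 0-000*, 0-010*, 0-111*, 00-10*, 00-11*, 000-0*, 0001-*, 0011-*, 01-01*, 010-0*, 0100-*, 011-1*, 1-000*, 1-001*, 1-010*, 1-011*, 1-101*, 1-111*, 10-00*, 10-01*, 10-11*, 100-0*, 100-1*, 1000-*, 1001-*, 101-1*, 1010-*, 11-01*, 11-10*, 11-11*, 110-0*, 110-1*, 1100-*, 1101-*, 111-1*, 1111-*
[col 2] --000*, --010*, --111, -0-11, -00-0*, -001-, -1-01, -10-0*, -100-, -11-1, 0-0-0*, 00-1-, 1--01*, 1--11*, 1-0-0*, 1-0-1*, 1-00-*, 1-01-*, 1-1-1*, 10--1*, 10-0-, 100--*, 11--1*, 11-1-, 110--*
[col 3] --0-0, 1---1, 1-0--
Prime implicants: --0-0, --111, -0-11, -001-, -1-01, -100-, -11-1, 00-1-, 1---1, 1-0--, 10-0-, 11-1-
PI chart (minterm → PIs covering it):
  0 | --0-0  (sole → essential)
  2 | --0-0,-001-,00-1-
  3 | -0-11,-001-,00-1-
  7 | --111,-0-11,00-1-
  8 | --0-0,-100-
  10 | --0-0  (sole → essential)
  13 | -1-01,-11-1
  15 | --111,-11-1
  17 | 1---1,1-0--,10-0-
  18 | --0-0,-001-,1-0--
  19 | -0-11,-001-,1---1,1-0--
  20 | 10-0-  (sole → essential)
  21 | 1---1,10-0-
  23 | --111,-0-11,1---1
  24 | --0-0,-100-,1-0--
  25 | -1-01,-100-,1---1,1-0--
  27 | 1---1,1-0--,11-1-
  29 | -1-01,-11-1,1---1
  30 | 11-1-  (sole → essential)
  31 | --111,-11-1,1---1,11-1-
Essential prime implicants: --0-0, 10-0-, 11-1-

3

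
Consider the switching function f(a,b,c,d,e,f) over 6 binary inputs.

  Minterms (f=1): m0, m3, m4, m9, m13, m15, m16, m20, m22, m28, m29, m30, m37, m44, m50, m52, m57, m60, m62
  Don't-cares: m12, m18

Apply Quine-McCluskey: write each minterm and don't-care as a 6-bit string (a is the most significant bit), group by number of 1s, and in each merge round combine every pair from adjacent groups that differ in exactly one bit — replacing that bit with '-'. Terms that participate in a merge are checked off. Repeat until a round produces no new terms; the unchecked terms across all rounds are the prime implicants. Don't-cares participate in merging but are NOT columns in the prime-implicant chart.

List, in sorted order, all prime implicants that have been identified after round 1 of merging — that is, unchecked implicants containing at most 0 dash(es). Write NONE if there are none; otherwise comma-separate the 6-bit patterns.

000011, 100101, 111001

[col 0] 000000*, 000011, 000100*, 001001*, 001100*, 001101*, 001111*, 010000*, 010010*, 010100*, 010110*, 011100*, 011101*, 011110*, 100101, 101100*, 110010*, 110100*, 111001, 111100*, 111110*
[col 1] -01100*, -10010, -10100*, -11100*, -11110*, 0-0000*, 0-0100*, 0-1100*, 0-1101*, 00-100*, 000-00*, 001-01, 0011-1, 00110-*, 01-100*, 01-110*, 010-00*, 010-10*, 0100-0*, 0101-0*, 0111-0*, 01110-*, 1-1100*, 11-100*, 1111-0*
[col 2] --1100, -1-100, -111-0, 0--100, 0-0-00, 0-110-, 01-1-0, 010--0
Prime implicants: --1100, -1-100, -10010, -111-0, 0--100, 0-0-00, 0-110-, 000011, 001-01, 0011-1, 01-1-0, 010--0, 100101, 111001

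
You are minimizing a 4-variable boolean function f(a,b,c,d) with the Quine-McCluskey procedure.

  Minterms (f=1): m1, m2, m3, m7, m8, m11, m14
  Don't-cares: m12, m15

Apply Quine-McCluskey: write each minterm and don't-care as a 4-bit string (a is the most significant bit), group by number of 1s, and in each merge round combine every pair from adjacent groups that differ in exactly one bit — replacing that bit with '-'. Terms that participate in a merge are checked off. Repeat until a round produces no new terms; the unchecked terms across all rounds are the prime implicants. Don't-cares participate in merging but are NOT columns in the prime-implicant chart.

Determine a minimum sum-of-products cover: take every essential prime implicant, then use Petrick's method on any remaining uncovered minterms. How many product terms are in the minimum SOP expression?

size-2^0 implicants → 0001(✓)  0010(✓)  0011(✓)  0111(✓)  1000(✓)  1011(✓)  1100(✓)  1110(✓)  1111(✓)
size-2^1 implicants → -011(✓)  -111(✓)  0-11(✓)  00-1  001-  1-00  1-11(✓)  11-0  111-
size-2^2 implicants → --11
Unchecked terms (primes): --11, 00-1, 001-, 1-00, 11-0, 111-
Minterm coverage:
  m1 ⊆ 00-1 [E]
  m2 ⊆ 001- [E]
  m3 ⊆ --11,00-1,001-
  m7 ⊆ --11 [E]
  m8 ⊆ 1-00 [E]
  m11 ⊆ --11 [E]
  m14 ⊆ 11-0,111-
E = {--11, 00-1, 001-, 1-00}
Petrick residual → 11-0
Cover = cd + a'b'd + a'b'c + ac'd' + abd'  |cover|=5

5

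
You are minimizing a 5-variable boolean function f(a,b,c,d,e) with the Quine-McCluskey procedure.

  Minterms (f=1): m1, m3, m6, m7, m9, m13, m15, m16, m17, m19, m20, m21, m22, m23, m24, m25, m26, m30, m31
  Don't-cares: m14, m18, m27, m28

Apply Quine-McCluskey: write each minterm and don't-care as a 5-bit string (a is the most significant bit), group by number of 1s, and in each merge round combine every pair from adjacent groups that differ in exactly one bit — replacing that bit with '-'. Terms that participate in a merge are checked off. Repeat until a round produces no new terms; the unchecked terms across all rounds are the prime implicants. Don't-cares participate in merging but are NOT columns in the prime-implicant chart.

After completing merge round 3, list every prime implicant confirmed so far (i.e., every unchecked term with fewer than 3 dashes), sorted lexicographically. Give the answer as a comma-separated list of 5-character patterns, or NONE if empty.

--001, -0-11, -00-1, 01-01, 011-1

[col 0] 00001*, 00011*, 00110*, 00111*, 01001*, 01101*, 01110*, 01111*, 10000*, 10001*, 10010*, 10011*, 10100*, 10101*, 10110*, 10111*, 11000*, 11001*, 11010*, 11011*, 11100*, 11110*, 11111*
[col 1] -0001*, -0011*, -0110*, -0111*, -1001*, -1110*, -1111*, 0-001*, 0-110*, 0-111*, 00-11*, 000-1*, 0011-*, 01-01, 011-1, 0111-*, 1-000*, 1-001*, 1-010*, 1-011*, 1-100*, 1-110*, 1-111*, 10-00*, 10-01*, 10-10*, 10-11*, 100-0*, 100-1*, 1000-*, 1001-*, 101-0*, 101-1*, 1010-*, 1011-*, 11-00*, 11-10*, 11-11*, 110-0*, 110-1*, 1100-*, 1101-*, 111-0*, 1111-*
[col 2] --001, --110*, --111*, -0-11, -00-1, -011-*, -111-*, 0-11-*, 1--00*, 1--10*, 1--11*, 1-0-0*, 1-0-1*, 1-00-*, 1-01-*, 1-1-0*, 1-11-*, 10--0*, 10--1*, 10-0-*, 10-1-*, 100--*, 101--*, 11--0*, 11-1-*, 110--*
[col 3] --11-, 1---0, 1--1-, 1-0--, 10---
Prime implicants: --001, --11-, -0-11, -00-1, 01-01, 011-1, 1---0, 1--1-, 1-0--, 10---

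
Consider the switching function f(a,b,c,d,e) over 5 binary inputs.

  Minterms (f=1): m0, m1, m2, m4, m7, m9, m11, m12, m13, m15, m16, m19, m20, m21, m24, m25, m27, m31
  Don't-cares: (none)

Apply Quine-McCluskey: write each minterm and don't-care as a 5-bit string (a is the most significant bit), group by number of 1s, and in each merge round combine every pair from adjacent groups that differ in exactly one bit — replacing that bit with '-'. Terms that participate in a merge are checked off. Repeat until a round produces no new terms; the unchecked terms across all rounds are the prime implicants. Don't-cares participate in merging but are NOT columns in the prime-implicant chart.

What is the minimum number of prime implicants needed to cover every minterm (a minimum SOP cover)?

Round 0: 00000✓ 00001✓ 00010✓ 00100✓ 00111✓ 01001✓ 01011✓ 01100✓ 01101✓ 01111✓ 10000✓ 10011✓ 10100✓ 10101✓ 11000✓ 11001✓ 11011✓ 11111✓
Round 1: -0000✓ -0100✓ -1001✓ -1011✓ -1111✓ 0-001 0-100 0-111 00-00✓ 000-0 0000- 01-01✓ 01-11✓ 010-1✓ 011-1✓ 0110- 1-000 1-011 10-00✓ 1010- 11-11✓ 110-1✓ 1100-
Round 2: -0-00 -1-11 -10-1 01--1
PIs = {-0-00, -1-11, -10-1, 0-001, 0-100, 0-111, 000-0, 0000-, 01--1, 0110-, 1-000, 1-011, 1010-, 1100-}
Coverage chart:
  m0: -0-00,000-0,0000-
  m1: 0-001,0000-
  m2: 000-0 ←essential
  m4: -0-00,0-100
  m7: 0-111 ←essential
  m9: -10-1,0-001,01--1
  m11: -1-11,-10-1,01--1
  m12: 0-100,0110-
  m13: 01--1,0110-
  m15: -1-11,0-111,01--1
  m16: -0-00,1-000
  m19: 1-011 ←essential
  m20: -0-00,1010-
  m21: 1010- ←essential
  m24: 1-000,1100-
  m25: -10-1,1100-
  m27: -1-11,-10-1,1-011
  m31: -1-11 ←essential
Essential: -1-11, 0-111, 000-0, 1-011, 1010-
Petrick residual → -0-00, 0-001, 0110-, 1100-
Min cover (9 terms): b'd'e' + bde + a'c'd'e + a'cde + a'b'c'e' + a'bcd' + ac'de + ab'cd' + abc'd'

9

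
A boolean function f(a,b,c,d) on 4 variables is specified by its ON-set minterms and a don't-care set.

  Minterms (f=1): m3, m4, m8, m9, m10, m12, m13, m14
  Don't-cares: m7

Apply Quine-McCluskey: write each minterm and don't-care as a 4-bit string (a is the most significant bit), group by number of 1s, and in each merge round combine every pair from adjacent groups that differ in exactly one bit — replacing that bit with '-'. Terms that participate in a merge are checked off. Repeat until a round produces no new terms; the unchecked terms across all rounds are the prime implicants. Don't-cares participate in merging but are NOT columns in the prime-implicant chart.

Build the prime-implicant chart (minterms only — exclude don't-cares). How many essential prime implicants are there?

size-2^0 implicants → 0011(✓)  0100(✓)  0111(✓)  1000(✓)  1001(✓)  1010(✓)  1100(✓)  1101(✓)  1110(✓)
size-2^1 implicants → -100  0-11  1-00(✓)  1-01(✓)  1-10(✓)  10-0(✓)  100-(✓)  11-0(✓)  110-(✓)
size-2^2 implicants → 1--0  1-0-
Unchecked terms (primes): -100, 0-11, 1--0, 1-0-
Minterm coverage:
  m3 ⊆ 0-11 [E]
  m4 ⊆ -100 [E]
  m8 ⊆ 1--0,1-0-
  m9 ⊆ 1-0- [E]
  m10 ⊆ 1--0 [E]
  m12 ⊆ -100,1--0,1-0-
  m13 ⊆ 1-0- [E]
  m14 ⊆ 1--0 [E]
E = {-100, 0-11, 1--0, 1-0-}

4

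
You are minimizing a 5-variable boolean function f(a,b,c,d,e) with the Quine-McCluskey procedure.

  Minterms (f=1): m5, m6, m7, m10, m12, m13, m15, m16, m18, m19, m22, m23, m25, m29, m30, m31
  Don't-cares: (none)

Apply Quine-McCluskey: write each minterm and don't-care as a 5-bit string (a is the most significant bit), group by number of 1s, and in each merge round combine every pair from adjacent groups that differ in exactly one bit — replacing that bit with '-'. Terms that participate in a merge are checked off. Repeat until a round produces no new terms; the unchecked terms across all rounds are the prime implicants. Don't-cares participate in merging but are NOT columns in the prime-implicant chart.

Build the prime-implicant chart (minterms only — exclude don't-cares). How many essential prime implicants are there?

size-2^0 implicants → 00101(✓)  00110(✓)  00111(✓)  01010  01100(✓)  01101(✓)  01111(✓)  10000(✓)  10010(✓)  10011(✓)  10110(✓)  10111(✓)  11001(✓)  11101(✓)  11110(✓)  11111(✓)
size-2^1 implicants → -0110(✓)  -0111(✓)  -1101(✓)  -1111(✓)  0-101(✓)  0-111(✓)  001-1(✓)  0011-(✓)  011-1(✓)  0110-  1-110(✓)  1-111(✓)  10-10(✓)  10-11(✓)  100-0  1001-(✓)  1011-(✓)  11-01  111-1(✓)  1111-(✓)
size-2^2 implicants → --111  -011-  -11-1  0-1-1  1-11-  10-1-
Unchecked terms (primes): --111, -011-, -11-1, 0-1-1, 01010, 0110-, 1-11-, 10-1-, 100-0, 11-01
Minterm coverage:
  m5 ⊆ 0-1-1 [E]
  m6 ⊆ -011- [E]
  m7 ⊆ --111,-011-,0-1-1
  m10 ⊆ 01010 [E]
  m12 ⊆ 0110- [E]
  m13 ⊆ -11-1,0-1-1,0110-
  m15 ⊆ --111,-11-1,0-1-1
  m16 ⊆ 100-0 [E]
  m18 ⊆ 10-1-,100-0
  m19 ⊆ 10-1- [E]
  m22 ⊆ -011-,1-11-,10-1-
  m23 ⊆ --111,-011-,1-11-,10-1-
  m25 ⊆ 11-01 [E]
  m29 ⊆ -11-1,11-01
  m30 ⊆ 1-11- [E]
  m31 ⊆ --111,-11-1,1-11-
E = {-011-, 0-1-1, 01010, 0110-, 1-11-, 10-1-, 100-0, 11-01}

8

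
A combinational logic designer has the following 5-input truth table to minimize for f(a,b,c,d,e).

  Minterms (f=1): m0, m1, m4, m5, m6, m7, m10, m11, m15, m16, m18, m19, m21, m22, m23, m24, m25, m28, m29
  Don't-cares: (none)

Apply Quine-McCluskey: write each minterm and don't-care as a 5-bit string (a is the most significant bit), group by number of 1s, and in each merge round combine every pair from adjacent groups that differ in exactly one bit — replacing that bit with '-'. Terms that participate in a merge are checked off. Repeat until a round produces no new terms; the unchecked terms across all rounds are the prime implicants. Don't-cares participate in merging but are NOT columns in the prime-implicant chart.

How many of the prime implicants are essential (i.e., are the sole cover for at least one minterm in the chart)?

4

[col 0] 00000*, 00001*, 00100*, 00101*, 00110*, 00111*, 01010*, 01011*, 01111*, 10000*, 10010*, 10011*, 10101*, 10110*, 10111*, 11000*, 11001*, 11100*, 11101*
[col 1] -0000, -0101*, -0110*, -0111*, 0-111, 00-00*, 00-01*, 0000-*, 001-0*, 001-1*, 0010-*, 0011-*, 01-11, 0101-, 1-000, 1-101, 10-10*, 10-11*, 100-0, 1001-*, 101-1*, 1011-*, 11-00*, 11-01*, 1100-*, 1110-*
[col 2] -01-1, -011-, 00-0-, 001--, 10-1-, 11-0-
Prime implicants: -0000, -01-1, -011-, 0-111, 00-0-, 001--, 01-11, 0101-, 1-000, 1-101, 10-1-, 100-0, 11-0-
PI chart (minterm → PIs covering it):
  0 | -0000,00-0-
  1 | 00-0-  (sole → essential)
  4 | 00-0-,001--
  5 | -01-1,00-0-,001--
  6 | -011-,001--
  7 | -01-1,-011-,0-111,001--
  10 | 0101-  (sole → essential)
  11 | 01-11,0101-
  15 | 0-111,01-11
  16 | -0000,1-000,100-0
  18 | 10-1-,100-0
  19 | 10-1-  (sole → essential)
  21 | -01-1,1-101
  22 | -011-,10-1-
  23 | -01-1,-011-,10-1-
  24 | 1-000,11-0-
  25 | 11-0-  (sole → essential)
  28 | 11-0-  (sole → essential)
  29 | 1-101,11-0-
Essential prime implicants: 00-0-, 0101-, 10-1-, 11-0-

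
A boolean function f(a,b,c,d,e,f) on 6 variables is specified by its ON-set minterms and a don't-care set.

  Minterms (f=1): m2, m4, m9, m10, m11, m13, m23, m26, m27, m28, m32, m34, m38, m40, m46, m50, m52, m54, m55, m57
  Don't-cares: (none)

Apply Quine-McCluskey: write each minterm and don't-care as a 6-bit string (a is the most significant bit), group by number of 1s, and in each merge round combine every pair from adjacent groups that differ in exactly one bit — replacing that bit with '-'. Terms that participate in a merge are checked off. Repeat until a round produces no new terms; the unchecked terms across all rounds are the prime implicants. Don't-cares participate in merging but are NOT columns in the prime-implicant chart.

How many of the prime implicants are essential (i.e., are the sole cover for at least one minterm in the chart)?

10

[col 0] 000010*, 000100, 001001*, 001010*, 001011*, 001101*, 010111*, 011010*, 011011*, 011100, 100000*, 100010*, 100110*, 101000*, 101110*, 110010*, 110100*, 110110*, 110111*, 111001
[col 1] -00010, -10111, 0-1010*, 0-1011*, 00-010, 001-01, 0010-1, 00101-*, 01101-*, 1-0010*, 1-0110*, 10-000, 10-110, 100-10*, 1000-0, 110-10*, 1101-0, 11011-
[col 2] 0-101-, 1-0-10
Prime implicants: -00010, -10111, 0-101-, 00-010, 000100, 001-01, 0010-1, 011100, 1-0-10, 10-000, 10-110, 1000-0, 1101-0, 11011-, 111001
PI chart (minterm → PIs covering it):
  2 | -00010,00-010
  4 | 000100  (sole → essential)
  9 | 001-01,0010-1
  10 | 0-101-,00-010
  11 | 0-101-,0010-1
  13 | 001-01  (sole → essential)
  23 | -10111  (sole → essential)
  26 | 0-101-  (sole → essential)
  27 | 0-101-  (sole → essential)
  28 | 011100  (sole → essential)
  32 | 10-000,1000-0
  34 | -00010,1-0-10,1000-0
  38 | 1-0-10,10-110
  40 | 10-000  (sole → essential)
  46 | 10-110  (sole → essential)
  50 | 1-0-10  (sole → essential)
  52 | 1101-0  (sole → essential)
  54 | 1-0-10,1101-0,11011-
  55 | -10111,11011-
  57 | 111001  (sole → essential)
Essential prime implicants: -10111, 0-101-, 000100, 001-01, 011100, 1-0-10, 10-000, 10-110, 1101-0, 111001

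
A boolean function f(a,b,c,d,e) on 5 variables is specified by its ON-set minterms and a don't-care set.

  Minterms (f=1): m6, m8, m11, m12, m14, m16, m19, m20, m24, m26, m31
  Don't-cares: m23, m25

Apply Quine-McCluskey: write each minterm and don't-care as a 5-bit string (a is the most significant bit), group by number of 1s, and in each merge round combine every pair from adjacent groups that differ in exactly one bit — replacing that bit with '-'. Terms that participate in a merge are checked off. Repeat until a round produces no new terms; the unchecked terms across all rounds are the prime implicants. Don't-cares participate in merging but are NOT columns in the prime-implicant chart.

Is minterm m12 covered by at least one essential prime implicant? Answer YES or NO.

NO

Round 0: 00110✓ 01000✓ 01011 01100✓ 01110✓ 10000✓ 10011✓ 10100✓ 10111✓ 11000✓ 11001✓ 11010✓ 11111✓
Round 1: -1000 0-110 01-00 011-0 1-000 1-111 10-00 10-11 110-0 1100-
PIs = {-1000, 0-110, 01-00, 01011, 011-0, 1-000, 1-111, 10-00, 10-11, 110-0, 1100-}
Coverage chart:
  m6: 0-110 ←essential
  m8: -1000,01-00
  m11: 01011 ←essential
  m12: 01-00,011-0
  m14: 0-110,011-0
  m16: 1-000,10-00
  m19: 10-11 ←essential
  m20: 10-00 ←essential
  m24: -1000,1-000,110-0,1100-
  m26: 110-0 ←essential
  m31: 1-111 ←essential
Essential: 0-110, 01011, 1-111, 10-00, 10-11, 110-0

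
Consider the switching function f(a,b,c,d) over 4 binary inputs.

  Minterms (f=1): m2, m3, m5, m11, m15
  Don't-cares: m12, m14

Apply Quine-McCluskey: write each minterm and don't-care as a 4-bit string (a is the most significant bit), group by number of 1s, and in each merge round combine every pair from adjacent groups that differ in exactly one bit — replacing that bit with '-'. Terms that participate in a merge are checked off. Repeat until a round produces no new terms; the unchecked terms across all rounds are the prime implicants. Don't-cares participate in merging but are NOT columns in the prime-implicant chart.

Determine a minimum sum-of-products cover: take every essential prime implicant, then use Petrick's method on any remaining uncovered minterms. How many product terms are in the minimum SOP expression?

Round 0: 0010✓ 0011✓ 0101 1011✓ 1100✓ 1110✓ 1111✓
Round 1: -011 001- 1-11 11-0 111-
PIs = {-011, 001-, 0101, 1-11, 11-0, 111-}
Coverage chart:
  m2: 001- ←essential
  m3: -011,001-
  m5: 0101 ←essential
  m11: -011,1-11
  m15: 1-11,111-
Essential: 001-, 0101
Petrick residual → 1-11
Min cover (3 terms): a'b'c + a'bc'd + acd

3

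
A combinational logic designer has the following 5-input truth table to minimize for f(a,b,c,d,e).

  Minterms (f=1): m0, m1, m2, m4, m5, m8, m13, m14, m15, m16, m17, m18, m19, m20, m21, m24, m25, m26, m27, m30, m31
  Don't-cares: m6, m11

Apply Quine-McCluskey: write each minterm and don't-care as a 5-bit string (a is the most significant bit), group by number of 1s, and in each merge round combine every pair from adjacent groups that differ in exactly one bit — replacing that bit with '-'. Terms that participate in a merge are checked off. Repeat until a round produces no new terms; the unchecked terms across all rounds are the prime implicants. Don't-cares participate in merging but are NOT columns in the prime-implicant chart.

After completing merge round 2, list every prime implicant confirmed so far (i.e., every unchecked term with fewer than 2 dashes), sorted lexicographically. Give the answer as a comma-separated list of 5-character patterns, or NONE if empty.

[col 0] 00000*, 00001*, 00010*, 00100*, 00101*, 00110*, 01000*, 01011*, 01101*, 01110*, 01111*, 10000*, 10001*, 10010*, 10011*, 10100*, 10101*, 11000*, 11001*, 11010*, 11011*, 11110*, 11111*
[col 1] -0000*, -0001*, -0010*, -0100*, -0101*, -1000*, -1011*, -1110*, -1111*, 0-000*, 0-101, 0-110, 00-00*, 00-01*, 00-10*, 000-0*, 0000-*, 001-0*, 0010-*, 01-11*, 011-1, 0111-*, 1-000*, 1-001*, 1-010*, 1-011*, 10-00*, 10-01*, 100-0*, 100-1*, 1000-*, 1001-*, 1010-*, 11-10*, 11-11*, 110-0*, 110-1*, 1100-*, 1101-*, 1111-*
[col 2] --000, -0-00*, -0-01*, -00-0, -000-*, -010-*, -1-11, -111-, 00--0, 00-0-*, 1-0-0*, 1-0-1*, 1-00-*, 1-01-*, 10-0-*, 100--*, 11-1-, 110--*
[col 3] -0-0-, 1-0--
Prime implicants: --000, -0-0-, -00-0, -1-11, -111-, 0-101, 0-110, 00--0, 011-1, 1-0--, 11-1-

0-101, 0-110, 011-1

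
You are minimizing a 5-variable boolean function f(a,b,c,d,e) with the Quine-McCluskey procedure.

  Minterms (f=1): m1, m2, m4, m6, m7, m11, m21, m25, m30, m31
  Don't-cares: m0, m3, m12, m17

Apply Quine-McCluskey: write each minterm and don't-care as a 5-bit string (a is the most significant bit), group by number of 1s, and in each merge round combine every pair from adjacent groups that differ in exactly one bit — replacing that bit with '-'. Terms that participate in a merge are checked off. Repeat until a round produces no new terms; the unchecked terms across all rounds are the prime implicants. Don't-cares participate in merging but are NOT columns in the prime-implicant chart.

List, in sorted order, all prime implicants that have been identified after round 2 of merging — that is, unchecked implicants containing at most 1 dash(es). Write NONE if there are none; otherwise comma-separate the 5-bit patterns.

size-2^0 implicants → 00000(✓)  00001(✓)  00010(✓)  00011(✓)  00100(✓)  00110(✓)  00111(✓)  01011(✓)  01100(✓)  10001(✓)  10101(✓)  11001(✓)  11110(✓)  11111(✓)
size-2^1 implicants → -0001  0-011  0-100  00-00(✓)  00-10(✓)  00-11(✓)  000-0(✓)  000-1(✓)  0000-(✓)  0001-(✓)  001-0(✓)  0011-(✓)  1-001  10-01  1111-
size-2^2 implicants → 00--0  00-1-  000--
Unchecked terms (primes): -0001, 0-011, 0-100, 00--0, 00-1-, 000--, 1-001, 10-01, 1111-

-0001, 0-011, 0-100, 1-001, 10-01, 1111-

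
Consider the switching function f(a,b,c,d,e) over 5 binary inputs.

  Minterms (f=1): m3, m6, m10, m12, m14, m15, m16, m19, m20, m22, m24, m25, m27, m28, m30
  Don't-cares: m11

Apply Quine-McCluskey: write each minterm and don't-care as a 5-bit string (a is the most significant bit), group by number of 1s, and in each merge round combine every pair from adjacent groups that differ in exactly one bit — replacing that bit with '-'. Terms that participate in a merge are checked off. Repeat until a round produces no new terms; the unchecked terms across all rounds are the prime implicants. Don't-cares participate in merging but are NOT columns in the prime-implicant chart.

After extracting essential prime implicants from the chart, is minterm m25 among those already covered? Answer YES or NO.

Round 0: 00011✓ 00110✓ 01010✓ 01011✓ 01100✓ 01110✓ 01111✓ 10000✓ 10011✓ 10100✓ 10110✓ 11000✓ 11001✓ 11011✓ 11100✓ 11110✓
Round 1: -0011✓ -0110✓ -1011✓ -1100✓ -1110✓ 0-011✓ 0-110✓ 01-10✓ 01-11✓ 0101-✓ 011-0✓ 0111-✓ 1-000✓ 1-011✓ 1-100✓ 1-110✓ 10-00✓ 101-0✓ 11-00✓ 110-1 1100- 111-0✓
Round 2: --011 --110 -11-0 01-1- 1--00 1-1-0
PIs = {--011, --110, -11-0, 01-1-, 1--00, 1-1-0, 110-1, 1100-}
Coverage chart:
  m3: --011 ←essential
  m6: --110 ←essential
  m10: 01-1- ←essential
  m12: -11-0 ←essential
  m14: --110,-11-0,01-1-
  m15: 01-1- ←essential
  m16: 1--00 ←essential
  m19: --011 ←essential
  m20: 1--00,1-1-0
  m22: --110,1-1-0
  m24: 1--00,1100-
  m25: 110-1,1100-
  m27: --011,110-1
  m28: -11-0,1--00,1-1-0
  m30: --110,-11-0,1-1-0
Essential: --011, --110, -11-0, 01-1-, 1--00

NO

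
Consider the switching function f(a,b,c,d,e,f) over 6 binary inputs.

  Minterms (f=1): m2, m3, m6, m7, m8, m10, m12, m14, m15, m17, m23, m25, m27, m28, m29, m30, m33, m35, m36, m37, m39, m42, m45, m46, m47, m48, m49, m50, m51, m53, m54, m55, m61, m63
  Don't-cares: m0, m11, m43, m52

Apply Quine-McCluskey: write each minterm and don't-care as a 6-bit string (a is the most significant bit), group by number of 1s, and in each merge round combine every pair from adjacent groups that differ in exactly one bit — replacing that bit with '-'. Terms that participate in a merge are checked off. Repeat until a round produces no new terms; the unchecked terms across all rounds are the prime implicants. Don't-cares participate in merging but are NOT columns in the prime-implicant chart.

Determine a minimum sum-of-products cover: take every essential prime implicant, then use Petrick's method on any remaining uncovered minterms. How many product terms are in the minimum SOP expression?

Round 0: 000000✓ 000010✓ 000011✓ 000110✓ 000111✓ 001000✓ 001010✓ 001011✓ 001100✓ 001110✓ 001111✓ 010001✓ 010111✓ 011001✓ 011011✓ 011100✓ 011101✓ 011110✓ 100001✓ 100011✓ 100100✓ 100101✓ 100111✓ 101010✓ 101011✓ 101101✓ 101110✓ 101111✓ 110000✓ 110001✓ 110010✓ 110011✓ 110100✓ 110101✓ 110110✓ 110111✓ 111101✓ 111111✓
Round 1: -00011✓ -00111✓ -01010✓ -01011✓ -01110✓ -01111✓ -10001 -10111✓ -11101 0-0111✓ 0-1011 0-1100✓ 0-1110✓ 00-000✓ 00-010✓ 00-011✓ 00-110✓ 00-111✓ 000-10✓ 000-11✓ 0000-0✓ 00001-✓ 00011-✓ 001-00✓ 001-10✓ 001-11✓ 0010-0✓ 00101-✓ 0011-0✓ 00111-✓ 01-001 011-01 0110-1 0111-0✓ 01110- 1-0001✓ 1-0011✓ 1-0100✓ 1-0101✓ 1-0111✓ 1-1101✓ 1-1111✓ 10-011✓ 10-101✓ 10-111✓ 100-01✓ 100-11✓ 1000-1✓ 1001-1✓ 10010-✓ 101-10✓ 101-11✓ 10101-✓ 1011-1✓ 10111-✓ 11-101✓ 11-111✓ 110-00✓ 110-01✓ 110-10✓ 110-11✓ 1100-0✓ 1100-1✓ 11000-✓ 11001-✓ 1101-0✓ 1101-1✓ 11010-✓ 11011-✓ 1111-1✓
Round 2: --0111 -0-011✓ -0-111✓ -00-11✓ -01-10✓ -01-11✓ -0101-✓ -0111-✓ 0-11-0 00--10✓ 00--11✓ 00-0-0 00-01-✓ 00-11-✓ 000-1-✓ 001--0 001-1-✓ 1--101✓ 1--111✓ 1-0-01✓ 1-0-11✓ 1-00-1✓ 1-01-1✓ 1-010- 1-11-1✓ 10--11✓ 10-1-1✓ 100--1✓ 101-1-✓ 11-1-1✓ 110--0✓ 110--1✓ 110-0-✓ 110-1-✓ 1100--✓ 1101--✓
Round 3: -0--11 -01-1- 00--1- 1--1-1 1-0--1 110---
PIs = {--0111, -0--11, -01-1-, -10001, -11101, 0-1011, 0-11-0, 00--1-, 00-0-0, 001--0, 01-001, 011-01, 0110-1, 01110-, 1--1-1, 1-0--1, 1-010-, 110---}
Coverage chart:
  m2: 00--1-,00-0-0
  m3: -0--11,00--1-
  m6: 00--1- ←essential
  m7: --0111,-0--11,00--1-
  m8: 00-0-0,001--0
  m10: -01-1-,00--1-,00-0-0,001--0
  m12: 0-11-0,001--0
  m14: -01-1-,0-11-0,00--1-,001--0
  m15: -0--11,-01-1-,00--1-
  m17: -10001,01-001
  m23: --0111 ←essential
  m25: 01-001,011-01,0110-1
  m27: 0-1011,0110-1
  m28: 0-11-0,01110-
  m29: -11101,011-01,01110-
  m30: 0-11-0 ←essential
  m33: 1-0--1 ←essential
  m35: -0--11,1-0--1
  m36: 1-010- ←essential
  m37: 1--1-1,1-0--1,1-010-
  m39: --0111,-0--11,1--1-1,1-0--1
  m42: -01-1- ←essential
  m45: 1--1-1 ←essential
  m46: -01-1- ←essential
  m47: -0--11,-01-1-,1--1-1
  m48: 110--- ←essential
  m49: -10001,1-0--1,110---
  m50: 110--- ←essential
  m51: 1-0--1,110---
  m53: 1--1-1,1-0--1,1-010-,110---
  m54: 110--- ←essential
  m55: --0111,1--1-1,1-0--1,110---
  m61: -11101,1--1-1
  m63: 1--1-1 ←essential
Essential: --0111, -01-1-, 0-11-0, 00--1-, 1--1-1, 1-0--1, 1-010-, 110---
Petrick residual → -10001, -11101, 00-0-0, 0110-1
Min cover (12 terms): c'def + b'ce + bc'd'e'f + bcde'f + a'cdf' + a'b'e + a'b'd'f' + a'bcd'f + adf + ac'f + ac'de' + abc'

12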